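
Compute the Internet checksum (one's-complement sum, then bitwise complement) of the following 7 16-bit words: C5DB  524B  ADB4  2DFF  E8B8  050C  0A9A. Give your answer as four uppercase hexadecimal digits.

13C6

One's-complement addition (fold any carry out of bit 15 back into bit 0):
  0xC5DB + 0x524B = 0x11826 → wrap carry → 0x1827
  0x1827 + 0xADB4 = 0x0C5DB
  0xC5DB + 0x2DFF = 0x0F3DA
  0xF3DA + 0xE8B8 = 0x1DC92 → wrap carry → 0xDC93
  0xDC93 + 0x050C = 0x0E19F
  0xE19F + 0x0A9A = 0x0EC39
One's-complement sum = 0xEC39.
Checksum = ~0xEC39 & 0xFFFF = 0x13C6.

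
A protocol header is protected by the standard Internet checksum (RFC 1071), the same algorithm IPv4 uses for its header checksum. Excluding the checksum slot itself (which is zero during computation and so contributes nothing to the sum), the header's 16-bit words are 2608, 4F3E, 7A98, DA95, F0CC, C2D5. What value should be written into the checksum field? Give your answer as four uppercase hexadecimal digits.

81E8

One's-complement addition (fold any carry out of bit 15 back into bit 0):
  0x2608 + 0x4F3E = 0x07546
  0x7546 + 0x7A98 = 0x0EFDE
  0xEFDE + 0xDA95 = 0x1CA73 → wrap carry → 0xCA74
  0xCA74 + 0xF0CC = 0x1BB40 → wrap carry → 0xBB41
  0xBB41 + 0xC2D5 = 0x17E16 → wrap carry → 0x7E17
One's-complement sum = 0x7E17.
Checksum = ~0x7E17 & 0xFFFF = 0x81E8.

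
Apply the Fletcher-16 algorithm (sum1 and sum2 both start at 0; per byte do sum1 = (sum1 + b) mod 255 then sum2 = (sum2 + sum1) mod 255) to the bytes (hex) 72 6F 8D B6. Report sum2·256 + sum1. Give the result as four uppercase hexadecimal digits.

E926

Running sums (mod 255):
  after byte 0 (72): sum1=114, sum2=114
  after byte 1 (6F): sum1=225, sum2=84
  after byte 2 (8D): sum1=111, sum2=195
  after byte 3 (B6): sum1=38, sum2=233
Checksum = sum2·256 + sum1 = 233·256 + 38 = 59686 = 0xE926.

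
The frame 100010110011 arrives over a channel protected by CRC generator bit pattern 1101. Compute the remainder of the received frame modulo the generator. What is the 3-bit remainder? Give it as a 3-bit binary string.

001

Modulo-2 division of 100010110011 by 1101:
  pos 0: 1000 XOR 1101 = 0101
  pos 1: 1011 XOR 1101 = 0110
  pos 2: 1100 XOR 1101 = 0001
  pos 5: 1110 XOR 1101 = 0011
  pos 7: 1101 XOR 1101 = 0000
Remainder = 001 (nonzero — an error is detected).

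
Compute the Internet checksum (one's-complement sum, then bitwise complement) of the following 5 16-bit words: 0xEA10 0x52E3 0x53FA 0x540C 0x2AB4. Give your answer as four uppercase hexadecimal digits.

F050

One's-complement addition (fold any carry out of bit 15 back into bit 0):
  0xEA10 + 0x52E3 = 0x13CF3 → wrap carry → 0x3CF4
  0x3CF4 + 0x53FA = 0x090EE
  0x90EE + 0x540C = 0x0E4FA
  0xE4FA + 0x2AB4 = 0x10FAE → wrap carry → 0x0FAF
One's-complement sum = 0x0FAF.
Checksum = ~0x0FAF & 0xFFFF = 0xF050.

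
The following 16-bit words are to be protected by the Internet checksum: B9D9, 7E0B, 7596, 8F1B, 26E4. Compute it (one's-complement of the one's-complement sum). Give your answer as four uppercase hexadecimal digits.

One's-complement addition (fold any carry out of bit 15 back into bit 0):
  0xB9D9 + 0x7E0B = 0x137E4 → wrap carry → 0x37E5
  0x37E5 + 0x7596 = 0x0AD7B
  0xAD7B + 0x8F1B = 0x13C96 → wrap carry → 0x3C97
  0x3C97 + 0x26E4 = 0x0637B
One's-complement sum = 0x637B.
Checksum = ~0x637B & 0xFFFF = 0x9C84.

9C84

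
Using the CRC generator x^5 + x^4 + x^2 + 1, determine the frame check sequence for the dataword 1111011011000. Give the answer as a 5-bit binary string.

Append 5 zeros: 111101101100000000. Divide by 110101 (XOR where the leading bit is 1):
  pos 0: 111101 XOR 110101 = 001000
  pos 2: 100010 XOR 110101 = 010111
  pos 3: 101111 XOR 110101 = 011010
  pos 4: 110101 XOR 110101 = 000000
Remainder (last 5 bits) = 00000. This is the CRC / FCS.

00000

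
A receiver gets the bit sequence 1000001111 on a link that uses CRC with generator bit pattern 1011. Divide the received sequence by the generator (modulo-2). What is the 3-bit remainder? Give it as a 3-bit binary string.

Modulo-2 division of 1000001111 by 1011:
  pos 0: 1000 XOR 1011 = 0011
  pos 2: 1100 XOR 1011 = 0111
  pos 3: 1111 XOR 1011 = 0100
  pos 4: 1001 XOR 1011 = 0010
  pos 6: 1011 XOR 1011 = 0000
Remainder = 000 (zero — the frame passes the CRC check).

000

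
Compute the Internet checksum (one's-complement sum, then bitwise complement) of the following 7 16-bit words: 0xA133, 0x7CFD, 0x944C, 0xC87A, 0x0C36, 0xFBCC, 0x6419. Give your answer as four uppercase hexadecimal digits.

18EB

One's-complement addition (fold any carry out of bit 15 back into bit 0):
  0xA133 + 0x7CFD = 0x11E30 → wrap carry → 0x1E31
  0x1E31 + 0x944C = 0x0B27D
  0xB27D + 0xC87A = 0x17AF7 → wrap carry → 0x7AF8
  0x7AF8 + 0x0C36 = 0x0872E
  0x872E + 0xFBCC = 0x182FA → wrap carry → 0x82FB
  0x82FB + 0x6419 = 0x0E714
One's-complement sum = 0xE714.
Checksum = ~0xE714 & 0xFFFF = 0x18EB.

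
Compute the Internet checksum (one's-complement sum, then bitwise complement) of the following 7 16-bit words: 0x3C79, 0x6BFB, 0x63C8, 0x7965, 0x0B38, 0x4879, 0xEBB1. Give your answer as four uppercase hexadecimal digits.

One's-complement addition (fold any carry out of bit 15 back into bit 0):
  0x3C79 + 0x6BFB = 0x0A874
  0xA874 + 0x63C8 = 0x10C3C → wrap carry → 0x0C3D
  0x0C3D + 0x7965 = 0x085A2
  0x85A2 + 0x0B38 = 0x090DA
  0x90DA + 0x4879 = 0x0D953
  0xD953 + 0xEBB1 = 0x1C504 → wrap carry → 0xC505
One's-complement sum = 0xC505.
Checksum = ~0xC505 & 0xFFFF = 0x3AFA.

3AFA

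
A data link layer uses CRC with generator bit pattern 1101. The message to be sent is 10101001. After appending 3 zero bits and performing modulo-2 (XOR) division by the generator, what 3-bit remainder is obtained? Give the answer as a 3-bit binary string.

100

Append 3 zeros: 10101001000. Divide by 1101 (XOR where the leading bit is 1):
  pos 0: 1010 XOR 1101 = 0111
  pos 1: 1111 XOR 1101 = 0010
  pos 3: 1000 XOR 1101 = 0101
  pos 4: 1011 XOR 1101 = 0110
  pos 5: 1100 XOR 1101 = 0001
Remainder (last 3 bits) = 100. This is the CRC / FCS.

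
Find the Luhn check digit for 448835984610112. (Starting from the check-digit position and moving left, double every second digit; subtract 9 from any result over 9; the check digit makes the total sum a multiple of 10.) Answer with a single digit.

2

Partial digits right→left: 2 1 1 0 1 6 4 8 9 5 3 8 8 4 4
Double every second digit counting from the check-digit position (so the 1st, 3rd, 5th, ... of the partial from the right).
  doubled (with −9 where >9): 4 2 2 8 9 6 7 8 → sum 46
  kept as-is: 1 0 6 8 5 8 4 → sum 32
Total = 46 + 32 = 78.
Check digit = (10 − (78 mod 10)) mod 10 = 2.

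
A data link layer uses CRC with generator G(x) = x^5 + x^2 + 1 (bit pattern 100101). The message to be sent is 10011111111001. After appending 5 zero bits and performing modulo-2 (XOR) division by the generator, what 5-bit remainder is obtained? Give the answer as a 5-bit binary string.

10111

Append 5 zeros: 1001111111100100000. Divide by 100101 (XOR where the leading bit is 1):
  pos 0: 100111 XOR 100101 = 000010
  pos 4: 101111 XOR 100101 = 001010
  pos 6: 101010 XOR 100101 = 001111
  pos 8: 111101 XOR 100101 = 011000
  pos 9: 110000 XOR 100101 = 010101
  pos 10: 101010 XOR 100101 = 001111
  pos 12: 111100 XOR 100101 = 011001
  pos 13: 110010 XOR 100101 = 010111
Remainder (last 5 bits) = 10111. This is the CRC / FCS.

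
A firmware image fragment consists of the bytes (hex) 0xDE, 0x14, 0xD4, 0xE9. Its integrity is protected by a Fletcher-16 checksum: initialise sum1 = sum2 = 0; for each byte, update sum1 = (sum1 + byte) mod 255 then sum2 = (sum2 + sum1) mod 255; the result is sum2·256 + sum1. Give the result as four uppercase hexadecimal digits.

4BB1

Running sums (mod 255):
  after byte 0 (0xDE): sum1=222, sum2=222
  after byte 1 (0x14): sum1=242, sum2=209
  after byte 2 (0xD4): sum1=199, sum2=153
  after byte 3 (0xE9): sum1=177, sum2=75
Checksum = sum2·256 + sum1 = 75·256 + 177 = 19377 = 0x4BB1.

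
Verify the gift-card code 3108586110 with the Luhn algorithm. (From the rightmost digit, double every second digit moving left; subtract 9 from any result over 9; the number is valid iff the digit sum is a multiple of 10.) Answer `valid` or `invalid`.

valid

From the right, keep odd positions and double even positions (subtract 9 from any doubled value over 9):
  doubled (positions 2,4,...): 2 3 1 0 6 → sum 12
  kept (positions 1,3,...): 0 1 8 8 1 → sum 18
Total = 30.
30 mod 10 = 0, so the number is valid.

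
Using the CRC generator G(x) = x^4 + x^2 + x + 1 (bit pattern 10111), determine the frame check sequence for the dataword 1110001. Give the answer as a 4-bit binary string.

1001

Append 4 zeros: 11100010000. Divide by 10111 (XOR where the leading bit is 1):
  pos 0: 11100 XOR 10111 = 01011
  pos 1: 10110 XOR 10111 = 00001
  pos 5: 11000 XOR 10111 = 01111
  pos 6: 11110 XOR 10111 = 01001
Remainder (last 4 bits) = 1001. This is the CRC / FCS.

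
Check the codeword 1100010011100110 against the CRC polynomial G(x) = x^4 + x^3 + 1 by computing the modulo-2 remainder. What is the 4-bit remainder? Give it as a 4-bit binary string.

0010

Modulo-2 division of 1100010011100110 by 11001:
  pos 0: 11000 XOR 11001 = 00001
  pos 4: 11001 XOR 11001 = 00000
  pos 9: 11001 XOR 11001 = 00000
Remainder = 0010 (nonzero — an error is detected).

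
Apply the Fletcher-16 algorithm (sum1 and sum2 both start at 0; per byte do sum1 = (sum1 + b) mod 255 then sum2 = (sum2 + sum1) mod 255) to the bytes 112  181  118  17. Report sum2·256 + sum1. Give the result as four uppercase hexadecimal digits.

Running sums (mod 255):
  after byte 0 (112): sum1=112, sum2=112
  after byte 1 (181): sum1=38, sum2=150
  after byte 2 (118): sum1=156, sum2=51
  after byte 3 (17): sum1=173, sum2=224
Checksum = sum2·256 + sum1 = 224·256 + 173 = 57517 = 0xE0AD.

E0AD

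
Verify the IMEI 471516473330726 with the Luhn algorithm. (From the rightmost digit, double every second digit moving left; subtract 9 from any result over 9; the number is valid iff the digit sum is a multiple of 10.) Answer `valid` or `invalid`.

From the right, keep odd positions and double even positions (subtract 9 from any doubled value over 9):
  doubled (positions 2,4,...): 4 0 6 5 3 1 5 → sum 24
  kept (positions 1,3,...): 6 7 3 3 4 1 1 4 → sum 29
Total = 53.
53 mod 10 = 3, so the number is invalid.

invalid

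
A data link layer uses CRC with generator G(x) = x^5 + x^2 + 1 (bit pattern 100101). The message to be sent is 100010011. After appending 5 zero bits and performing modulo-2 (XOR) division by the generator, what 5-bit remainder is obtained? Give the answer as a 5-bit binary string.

Append 5 zeros: 10001001100000. Divide by 100101 (XOR where the leading bit is 1):
  pos 0: 100010 XOR 100101 = 000111
  pos 3: 111011 XOR 100101 = 011110
  pos 4: 111100 XOR 100101 = 011001
  pos 5: 110010 XOR 100101 = 010111
  pos 6: 101110 XOR 100101 = 001011
  pos 8: 101100 XOR 100101 = 001001
Remainder (last 5 bits) = 01001. This is the CRC / FCS.

01001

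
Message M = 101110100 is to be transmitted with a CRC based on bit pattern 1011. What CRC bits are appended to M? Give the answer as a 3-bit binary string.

Append 3 zeros: 101110100000. Divide by 1011 (XOR where the leading bit is 1):
  pos 0: 1011 XOR 1011 = 0000
  pos 4: 1010 XOR 1011 = 0001
  pos 7: 1000 XOR 1011 = 0011
Remainder (last 3 bits) = 110. This is the CRC / FCS.

110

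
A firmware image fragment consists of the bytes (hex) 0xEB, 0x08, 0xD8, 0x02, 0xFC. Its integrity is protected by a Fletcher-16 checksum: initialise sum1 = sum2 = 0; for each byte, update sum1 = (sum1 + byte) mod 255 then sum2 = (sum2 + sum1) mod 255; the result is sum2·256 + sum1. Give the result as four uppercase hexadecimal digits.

Running sums (mod 255):
  after byte 0 (0xEB): sum1=235, sum2=235
  after byte 1 (0x08): sum1=243, sum2=223
  after byte 2 (0xD8): sum1=204, sum2=172
  after byte 3 (0x02): sum1=206, sum2=123
  after byte 4 (0xFC): sum1=203, sum2=71
Checksum = sum2·256 + sum1 = 71·256 + 203 = 18379 = 0x47CB.

47CB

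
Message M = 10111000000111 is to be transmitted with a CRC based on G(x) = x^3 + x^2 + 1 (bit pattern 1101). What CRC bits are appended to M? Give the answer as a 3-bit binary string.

001

Append 3 zeros: 10111000000111000. Divide by 1101 (XOR where the leading bit is 1):
  pos 0: 1011 XOR 1101 = 0110
  pos 1: 1101 XOR 1101 = 0000
  pos 11: 1110 XOR 1101 = 0011
  pos 13: 1100 XOR 1101 = 0001
Remainder (last 3 bits) = 001. This is the CRC / FCS.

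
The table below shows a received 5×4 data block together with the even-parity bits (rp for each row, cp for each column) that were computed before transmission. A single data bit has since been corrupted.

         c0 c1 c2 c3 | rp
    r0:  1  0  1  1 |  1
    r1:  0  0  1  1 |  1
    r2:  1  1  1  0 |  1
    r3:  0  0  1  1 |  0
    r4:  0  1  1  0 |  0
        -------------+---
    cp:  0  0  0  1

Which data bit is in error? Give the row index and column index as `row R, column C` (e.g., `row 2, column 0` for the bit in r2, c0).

row 1, column 2

Recompute each row's even parity and compare to rp:
  r0: data parity 1, sent rp 1 → ok
  r1: data parity 0, sent rp 1 → mismatch
  r2: data parity 1, sent rp 1 → ok
  r3: data parity 0, sent rp 0 → ok
  r4: data parity 0, sent rp 0 → ok
Recompute each column's even parity and compare to cp:
  c0: data parity 0, sent cp 0 → ok
  c1: data parity 0, sent cp 0 → ok
  c2: data parity 1, sent cp 0 → mismatch
  c3: data parity 1, sent cp 1 → ok
Exactly one row (r1) and one column (c2) fail → the flipped bit is at their intersection.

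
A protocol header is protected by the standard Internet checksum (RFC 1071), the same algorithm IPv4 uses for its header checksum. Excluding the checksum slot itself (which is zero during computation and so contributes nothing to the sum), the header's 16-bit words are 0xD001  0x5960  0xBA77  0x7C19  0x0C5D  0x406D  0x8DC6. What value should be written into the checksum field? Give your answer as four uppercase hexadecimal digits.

C57B

One's-complement addition (fold any carry out of bit 15 back into bit 0):
  0xD001 + 0x5960 = 0x12961 → wrap carry → 0x2962
  0x2962 + 0xBA77 = 0x0E3D9
  0xE3D9 + 0x7C19 = 0x15FF2 → wrap carry → 0x5FF3
  0x5FF3 + 0x0C5D = 0x06C50
  0x6C50 + 0x406D = 0x0ACBD
  0xACBD + 0x8DC6 = 0x13A83 → wrap carry → 0x3A84
One's-complement sum = 0x3A84.
Checksum = ~0x3A84 & 0xFFFF = 0xC57B.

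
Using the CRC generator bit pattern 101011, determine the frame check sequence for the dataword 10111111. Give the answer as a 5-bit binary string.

Append 5 zeros: 1011111100000. Divide by 101011 (XOR where the leading bit is 1):
  pos 0: 101111 XOR 101011 = 000100
  pos 3: 100110 XOR 101011 = 001101
  pos 5: 110100 XOR 101011 = 011111
  pos 6: 111110 XOR 101011 = 010101
  pos 7: 101010 XOR 101011 = 000001
Remainder (last 5 bits) = 00001. This is the CRC / FCS.

00001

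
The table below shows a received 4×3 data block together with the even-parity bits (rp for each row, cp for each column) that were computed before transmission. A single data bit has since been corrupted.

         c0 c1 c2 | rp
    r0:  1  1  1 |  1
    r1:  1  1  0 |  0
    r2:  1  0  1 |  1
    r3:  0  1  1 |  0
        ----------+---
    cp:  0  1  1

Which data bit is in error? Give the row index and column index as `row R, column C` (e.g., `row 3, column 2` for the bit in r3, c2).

row 2, column 0

Recompute each row's even parity and compare to rp:
  r0: data parity 1, sent rp 1 → ok
  r1: data parity 0, sent rp 0 → ok
  r2: data parity 0, sent rp 1 → mismatch
  r3: data parity 0, sent rp 0 → ok
Recompute each column's even parity and compare to cp:
  c0: data parity 1, sent cp 0 → mismatch
  c1: data parity 1, sent cp 1 → ok
  c2: data parity 1, sent cp 1 → ok
Exactly one row (r2) and one column (c0) fail → the flipped bit is at their intersection.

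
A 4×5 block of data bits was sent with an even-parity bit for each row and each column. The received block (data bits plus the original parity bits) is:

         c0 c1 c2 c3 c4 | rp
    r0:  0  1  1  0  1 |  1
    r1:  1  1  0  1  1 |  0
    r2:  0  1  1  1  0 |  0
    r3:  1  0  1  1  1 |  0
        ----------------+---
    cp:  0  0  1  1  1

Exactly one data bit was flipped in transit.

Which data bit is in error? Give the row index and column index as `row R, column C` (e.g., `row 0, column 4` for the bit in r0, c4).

row 2, column 1

Recompute each row's even parity and compare to rp:
  r0: data parity 1, sent rp 1 → ok
  r1: data parity 0, sent rp 0 → ok
  r2: data parity 1, sent rp 0 → mismatch
  r3: data parity 0, sent rp 0 → ok
Recompute each column's even parity and compare to cp:
  c0: data parity 0, sent cp 0 → ok
  c1: data parity 1, sent cp 0 → mismatch
  c2: data parity 1, sent cp 1 → ok
  c3: data parity 1, sent cp 1 → ok
  c4: data parity 1, sent cp 1 → ok
Exactly one row (r2) and one column (c1) fail → the flipped bit is at their intersection.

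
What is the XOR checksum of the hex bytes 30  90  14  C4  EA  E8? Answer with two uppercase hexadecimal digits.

XOR the bytes together:
  start with 0x30
  0x30 ⊕ 0x90 = 0xA0
  0xA0 ⊕ 0x14 = 0xB4
  0xB4 ⊕ 0xC4 = 0x70
  0x70 ⊕ 0xEA = 0x9A
  0x9A ⊕ 0xE8 = 0x72

72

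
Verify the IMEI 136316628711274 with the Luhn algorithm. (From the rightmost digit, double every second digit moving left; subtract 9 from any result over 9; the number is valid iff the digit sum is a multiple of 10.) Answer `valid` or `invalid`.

From the right, keep odd positions and double even positions (subtract 9 from any doubled value over 9):
  doubled (positions 2,4,...): 5 2 5 4 3 6 6 → sum 31
  kept (positions 1,3,...): 4 2 1 8 6 1 6 1 → sum 29
Total = 60.
60 mod 10 = 0, so the number is valid.

valid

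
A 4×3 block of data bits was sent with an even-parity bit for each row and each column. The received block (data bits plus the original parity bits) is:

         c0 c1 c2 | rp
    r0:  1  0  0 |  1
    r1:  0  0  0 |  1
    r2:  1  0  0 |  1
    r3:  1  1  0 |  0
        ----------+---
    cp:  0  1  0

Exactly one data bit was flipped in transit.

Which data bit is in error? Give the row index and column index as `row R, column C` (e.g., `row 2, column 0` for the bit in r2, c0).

row 1, column 0

Recompute each row's even parity and compare to rp:
  r0: data parity 1, sent rp 1 → ok
  r1: data parity 0, sent rp 1 → mismatch
  r2: data parity 1, sent rp 1 → ok
  r3: data parity 0, sent rp 0 → ok
Recompute each column's even parity and compare to cp:
  c0: data parity 1, sent cp 0 → mismatch
  c1: data parity 1, sent cp 1 → ok
  c2: data parity 0, sent cp 0 → ok
Exactly one row (r1) and one column (c0) fail → the flipped bit is at their intersection.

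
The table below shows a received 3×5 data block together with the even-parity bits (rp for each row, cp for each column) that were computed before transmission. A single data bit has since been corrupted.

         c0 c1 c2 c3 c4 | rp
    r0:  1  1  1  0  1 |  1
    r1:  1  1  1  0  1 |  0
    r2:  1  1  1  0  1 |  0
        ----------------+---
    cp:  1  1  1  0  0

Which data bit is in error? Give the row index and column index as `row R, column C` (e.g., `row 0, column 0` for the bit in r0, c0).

Recompute each row's even parity and compare to rp:
  r0: data parity 0, sent rp 1 → mismatch
  r1: data parity 0, sent rp 0 → ok
  r2: data parity 0, sent rp 0 → ok
Recompute each column's even parity and compare to cp:
  c0: data parity 1, sent cp 1 → ok
  c1: data parity 1, sent cp 1 → ok
  c2: data parity 1, sent cp 1 → ok
  c3: data parity 0, sent cp 0 → ok
  c4: data parity 1, sent cp 0 → mismatch
Exactly one row (r0) and one column (c4) fail → the flipped bit is at their intersection.

row 0, column 4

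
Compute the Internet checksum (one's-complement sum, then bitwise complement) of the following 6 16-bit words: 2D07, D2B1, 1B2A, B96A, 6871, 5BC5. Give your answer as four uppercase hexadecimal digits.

One's-complement addition (fold any carry out of bit 15 back into bit 0):
  0x2D07 + 0xD2B1 = 0x0FFB8
  0xFFB8 + 0x1B2A = 0x11AE2 → wrap carry → 0x1AE3
  0x1AE3 + 0xB96A = 0x0D44D
  0xD44D + 0x6871 = 0x13CBE → wrap carry → 0x3CBF
  0x3CBF + 0x5BC5 = 0x09884
One's-complement sum = 0x9884.
Checksum = ~0x9884 & 0xFFFF = 0x677B.

677B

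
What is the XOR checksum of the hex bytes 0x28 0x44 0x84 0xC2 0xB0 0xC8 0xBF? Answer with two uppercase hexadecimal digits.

XOR the bytes together:
  start with 0x28
  0x28 ⊕ 0x44 = 0x6C
  0x6C ⊕ 0x84 = 0xE8
  0xE8 ⊕ 0xC2 = 0x2A
  0x2A ⊕ 0xB0 = 0x9A
  0x9A ⊕ 0xC8 = 0x52
  0x52 ⊕ 0xBF = 0xED

ED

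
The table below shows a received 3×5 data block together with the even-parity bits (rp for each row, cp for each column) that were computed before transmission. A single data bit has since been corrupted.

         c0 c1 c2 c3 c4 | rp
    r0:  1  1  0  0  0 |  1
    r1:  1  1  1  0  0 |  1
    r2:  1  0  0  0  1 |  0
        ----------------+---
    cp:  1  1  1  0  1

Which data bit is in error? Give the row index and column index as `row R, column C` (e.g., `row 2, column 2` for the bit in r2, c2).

Recompute each row's even parity and compare to rp:
  r0: data parity 0, sent rp 1 → mismatch
  r1: data parity 1, sent rp 1 → ok
  r2: data parity 0, sent rp 0 → ok
Recompute each column's even parity and compare to cp:
  c0: data parity 1, sent cp 1 → ok
  c1: data parity 0, sent cp 1 → mismatch
  c2: data parity 1, sent cp 1 → ok
  c3: data parity 0, sent cp 0 → ok
  c4: data parity 1, sent cp 1 → ok
Exactly one row (r0) and one column (c1) fail → the flipped bit is at their intersection.

row 0, column 1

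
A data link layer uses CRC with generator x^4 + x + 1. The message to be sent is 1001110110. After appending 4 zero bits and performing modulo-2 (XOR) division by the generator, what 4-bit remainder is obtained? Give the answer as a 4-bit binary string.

Append 4 zeros: 10011101100000. Divide by 10011 (XOR where the leading bit is 1):
  pos 0: 10011 XOR 10011 = 00000
  pos 5: 10110 XOR 10011 = 00101
  pos 7: 10100 XOR 10011 = 00111
  pos 9: 11100 XOR 10011 = 01111
Remainder (last 4 bits) = 1111. This is the CRC / FCS.

1111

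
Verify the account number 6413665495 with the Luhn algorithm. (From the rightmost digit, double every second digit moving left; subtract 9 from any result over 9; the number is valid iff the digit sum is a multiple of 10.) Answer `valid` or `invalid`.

valid

From the right, keep odd positions and double even positions (subtract 9 from any doubled value over 9):
  doubled (positions 2,4,...): 9 1 3 2 3 → sum 18
  kept (positions 1,3,...): 5 4 6 3 4 → sum 22
Total = 40.
40 mod 10 = 0, so the number is valid.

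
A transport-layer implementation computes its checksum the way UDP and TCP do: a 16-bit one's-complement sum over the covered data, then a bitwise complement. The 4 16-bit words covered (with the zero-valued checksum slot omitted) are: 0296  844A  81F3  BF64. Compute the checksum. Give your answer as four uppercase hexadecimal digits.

37C7

One's-complement addition (fold any carry out of bit 15 back into bit 0):
  0x0296 + 0x844A = 0x086E0
  0x86E0 + 0x81F3 = 0x108D3 → wrap carry → 0x08D4
  0x08D4 + 0xBF64 = 0x0C838
One's-complement sum = 0xC838.
Checksum = ~0xC838 & 0xFFFF = 0x37C7.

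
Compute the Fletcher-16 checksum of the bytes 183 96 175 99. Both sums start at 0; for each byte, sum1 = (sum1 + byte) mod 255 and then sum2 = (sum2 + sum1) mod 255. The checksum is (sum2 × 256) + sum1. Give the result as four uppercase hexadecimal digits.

C22B

Running sums (mod 255):
  after byte 0 (183): sum1=183, sum2=183
  after byte 1 (96): sum1=24, sum2=207
  after byte 2 (175): sum1=199, sum2=151
  after byte 3 (99): sum1=43, sum2=194
Checksum = sum2·256 + sum1 = 194·256 + 43 = 49707 = 0xC22B.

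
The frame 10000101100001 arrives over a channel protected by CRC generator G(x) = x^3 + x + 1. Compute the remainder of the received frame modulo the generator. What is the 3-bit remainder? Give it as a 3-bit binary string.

Modulo-2 division of 10000101100001 by 1011:
  pos 0: 1000 XOR 1011 = 0011
  pos 2: 1101 XOR 1011 = 0110
  pos 3: 1100 XOR 1011 = 0111
  pos 4: 1111 XOR 1011 = 0100
  pos 5: 1001 XOR 1011 = 0010
  pos 7: 1000 XOR 1011 = 0011
  pos 9: 1100 XOR 1011 = 0111
  pos 10: 1111 XOR 1011 = 0100
Remainder = 100 (nonzero — an error is detected).

100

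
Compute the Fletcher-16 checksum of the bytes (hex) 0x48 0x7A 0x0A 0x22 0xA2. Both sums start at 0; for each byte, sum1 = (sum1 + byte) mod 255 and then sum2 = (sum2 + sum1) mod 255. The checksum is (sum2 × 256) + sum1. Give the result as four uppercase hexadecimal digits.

Running sums (mod 255):
  after byte 0 (0x48): sum1=72, sum2=72
  after byte 1 (0x7A): sum1=194, sum2=11
  after byte 2 (0x0A): sum1=204, sum2=215
  after byte 3 (0x22): sum1=238, sum2=198
  after byte 4 (0xA2): sum1=145, sum2=88
Checksum = sum2·256 + sum1 = 88·256 + 145 = 22673 = 0x5891.

5891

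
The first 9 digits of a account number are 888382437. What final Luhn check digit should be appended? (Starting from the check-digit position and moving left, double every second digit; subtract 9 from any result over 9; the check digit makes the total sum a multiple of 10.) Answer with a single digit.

0

Partial digits right→left: 7 3 4 2 8 3 8 8 8
Double every second digit counting from the check-digit position (so the 1st, 3rd, 5th, ... of the partial from the right).
  doubled (with −9 where >9): 5 8 7 7 7 → sum 34
  kept as-is: 3 2 3 8 → sum 16
Total = 34 + 16 = 50.
Check digit = (10 − (50 mod 10)) mod 10 = 0.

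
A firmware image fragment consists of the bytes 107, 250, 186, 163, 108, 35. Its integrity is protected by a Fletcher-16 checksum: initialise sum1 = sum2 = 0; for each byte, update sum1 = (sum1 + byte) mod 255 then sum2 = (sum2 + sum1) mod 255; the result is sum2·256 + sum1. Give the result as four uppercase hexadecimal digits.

3D54

Running sums (mod 255):
  after byte 0 (107): sum1=107, sum2=107
  after byte 1 (250): sum1=102, sum2=209
  after byte 2 (186): sum1=33, sum2=242
  after byte 3 (163): sum1=196, sum2=183
  after byte 4 (108): sum1=49, sum2=232
  after byte 5 (35): sum1=84, sum2=61
Checksum = sum2·256 + sum1 = 61·256 + 84 = 15700 = 0x3D54.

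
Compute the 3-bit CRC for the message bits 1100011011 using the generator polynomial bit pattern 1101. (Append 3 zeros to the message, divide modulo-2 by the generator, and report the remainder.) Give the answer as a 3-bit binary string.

001

Append 3 zeros: 1100011011000. Divide by 1101 (XOR where the leading bit is 1):
  pos 0: 1100 XOR 1101 = 0001
  pos 3: 1011 XOR 1101 = 0110
  pos 4: 1100 XOR 1101 = 0001
  pos 7: 1110 XOR 1101 = 0011
  pos 9: 1100 XOR 1101 = 0001
Remainder (last 3 bits) = 001. This is the CRC / FCS.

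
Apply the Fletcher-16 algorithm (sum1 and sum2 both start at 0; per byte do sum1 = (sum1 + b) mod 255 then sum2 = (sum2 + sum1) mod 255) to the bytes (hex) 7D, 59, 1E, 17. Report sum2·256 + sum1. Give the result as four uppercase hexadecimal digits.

Running sums (mod 255):
  after byte 0 (7D): sum1=125, sum2=125
  after byte 1 (59): sum1=214, sum2=84
  after byte 2 (1E): sum1=244, sum2=73
  after byte 3 (17): sum1=12, sum2=85
Checksum = sum2·256 + sum1 = 85·256 + 12 = 21772 = 0x550C.

550C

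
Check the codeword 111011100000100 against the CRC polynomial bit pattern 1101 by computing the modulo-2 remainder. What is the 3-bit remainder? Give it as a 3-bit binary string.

Modulo-2 division of 111011100000100 by 1101:
  pos 0: 1110 XOR 1101 = 0011
  pos 2: 1111 XOR 1101 = 0010
  pos 4: 1010 XOR 1101 = 0111
  pos 5: 1110 XOR 1101 = 0011
  pos 7: 1100 XOR 1101 = 0001
  pos 10: 1010 XOR 1101 = 0111
  pos 11: 1110 XOR 1101 = 0011
Remainder = 011 (nonzero — an error is detected).

011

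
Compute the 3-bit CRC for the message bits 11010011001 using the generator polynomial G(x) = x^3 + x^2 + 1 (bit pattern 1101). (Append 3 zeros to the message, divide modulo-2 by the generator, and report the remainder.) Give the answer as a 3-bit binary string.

010

Append 3 zeros: 11010011001000. Divide by 1101 (XOR where the leading bit is 1):
  pos 0: 1101 XOR 1101 = 0000
  pos 6: 1100 XOR 1101 = 0001
  pos 9: 1100 XOR 1101 = 0001
Remainder (last 3 bits) = 010. This is the CRC / FCS.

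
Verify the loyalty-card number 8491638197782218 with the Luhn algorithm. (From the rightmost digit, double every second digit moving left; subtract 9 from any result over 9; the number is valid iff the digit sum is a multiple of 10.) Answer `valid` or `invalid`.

valid

From the right, keep odd positions and double even positions (subtract 9 from any doubled value over 9):
  doubled (positions 2,4,...): 2 4 5 9 7 3 9 7 → sum 46
  kept (positions 1,3,...): 8 2 8 7 1 3 1 4 → sum 34
Total = 80.
80 mod 10 = 0, so the number is valid.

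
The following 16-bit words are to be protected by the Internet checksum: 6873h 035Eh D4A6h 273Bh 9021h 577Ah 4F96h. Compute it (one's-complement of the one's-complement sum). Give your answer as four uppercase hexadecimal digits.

One's-complement addition (fold any carry out of bit 15 back into bit 0):
  0x6873 + 0x035E = 0x06BD1
  0x6BD1 + 0xD4A6 = 0x14077 → wrap carry → 0x4078
  0x4078 + 0x273B = 0x067B3
  0x67B3 + 0x9021 = 0x0F7D4
  0xF7D4 + 0x577A = 0x14F4E → wrap carry → 0x4F4F
  0x4F4F + 0x4F96 = 0x09EE5
One's-complement sum = 0x9EE5.
Checksum = ~0x9EE5 & 0xFFFF = 0x611A.

611A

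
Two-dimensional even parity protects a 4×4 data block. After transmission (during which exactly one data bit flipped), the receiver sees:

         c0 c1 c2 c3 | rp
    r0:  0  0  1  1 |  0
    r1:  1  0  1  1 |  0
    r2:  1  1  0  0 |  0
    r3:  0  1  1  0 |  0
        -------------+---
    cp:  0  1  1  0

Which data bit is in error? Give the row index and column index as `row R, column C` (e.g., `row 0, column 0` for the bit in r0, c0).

Recompute each row's even parity and compare to rp:
  r0: data parity 0, sent rp 0 → ok
  r1: data parity 1, sent rp 0 → mismatch
  r2: data parity 0, sent rp 0 → ok
  r3: data parity 0, sent rp 0 → ok
Recompute each column's even parity and compare to cp:
  c0: data parity 0, sent cp 0 → ok
  c1: data parity 0, sent cp 1 → mismatch
  c2: data parity 1, sent cp 1 → ok
  c3: data parity 0, sent cp 0 → ok
Exactly one row (r1) and one column (c1) fail → the flipped bit is at their intersection.

row 1, column 1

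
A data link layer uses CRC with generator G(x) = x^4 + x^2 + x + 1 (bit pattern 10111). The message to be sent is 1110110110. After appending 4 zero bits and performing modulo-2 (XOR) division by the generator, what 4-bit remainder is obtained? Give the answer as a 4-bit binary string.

0001

Append 4 zeros: 11101101100000. Divide by 10111 (XOR where the leading bit is 1):
  pos 0: 11101 XOR 10111 = 01010
  pos 1: 10101 XOR 10111 = 00010
  pos 4: 10011 XOR 10111 = 00100
  pos 6: 10000 XOR 10111 = 00111
  pos 8: 11100 XOR 10111 = 01011
  pos 9: 10110 XOR 10111 = 00001
Remainder (last 4 bits) = 0001. This is the CRC / FCS.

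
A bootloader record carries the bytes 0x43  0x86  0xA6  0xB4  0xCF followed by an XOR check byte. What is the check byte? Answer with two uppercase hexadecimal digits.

XOR the bytes together:
  start with 0x43
  0x43 ⊕ 0x86 = 0xC5
  0xC5 ⊕ 0xA6 = 0x63
  0x63 ⊕ 0xB4 = 0xD7
  0xD7 ⊕ 0xCF = 0x18

18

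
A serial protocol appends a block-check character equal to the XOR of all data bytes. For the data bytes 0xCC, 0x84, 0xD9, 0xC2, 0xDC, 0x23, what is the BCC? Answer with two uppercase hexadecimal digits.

AC

XOR the bytes together:
  start with 0xCC
  0xCC ⊕ 0x84 = 0x48
  0x48 ⊕ 0xD9 = 0x91
  0x91 ⊕ 0xC2 = 0x53
  0x53 ⊕ 0xDC = 0x8F
  0x8F ⊕ 0x23 = 0xAC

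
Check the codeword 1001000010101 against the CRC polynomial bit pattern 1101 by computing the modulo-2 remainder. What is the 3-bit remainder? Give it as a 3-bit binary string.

Modulo-2 division of 1001000010101 by 1101:
  pos 0: 1001 XOR 1101 = 0100
  pos 1: 1000 XOR 1101 = 0101
  pos 2: 1010 XOR 1101 = 0111
  pos 3: 1110 XOR 1101 = 0011
  pos 5: 1101 XOR 1101 = 0000
Remainder = 101 (nonzero — an error is detected).

101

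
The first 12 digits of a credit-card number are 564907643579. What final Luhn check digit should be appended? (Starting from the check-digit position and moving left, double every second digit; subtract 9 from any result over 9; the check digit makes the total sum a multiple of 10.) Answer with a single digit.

Partial digits right→left: 9 7 5 3 4 6 7 0 9 4 6 5
Double every second digit counting from the check-digit position (so the 1st, 3rd, 5th, ... of the partial from the right).
  doubled (with −9 where >9): 9 1 8 5 9 3 → sum 35
  kept as-is: 7 3 6 0 4 5 → sum 25
Total = 35 + 25 = 60.
Check digit = (10 − (60 mod 10)) mod 10 = 0.

0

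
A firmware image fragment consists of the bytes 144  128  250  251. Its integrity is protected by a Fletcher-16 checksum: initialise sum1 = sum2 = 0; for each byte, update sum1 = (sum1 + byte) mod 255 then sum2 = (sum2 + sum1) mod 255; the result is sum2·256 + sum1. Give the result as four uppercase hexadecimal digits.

Running sums (mod 255):
  after byte 0 (144): sum1=144, sum2=144
  after byte 1 (128): sum1=17, sum2=161
  after byte 2 (250): sum1=12, sum2=173
  after byte 3 (251): sum1=8, sum2=181
Checksum = sum2·256 + sum1 = 181·256 + 8 = 46344 = 0xB508.

B508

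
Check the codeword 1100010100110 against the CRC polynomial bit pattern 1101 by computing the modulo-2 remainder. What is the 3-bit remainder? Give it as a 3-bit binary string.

000

Modulo-2 division of 1100010100110 by 1101:
  pos 0: 1100 XOR 1101 = 0001
  pos 3: 1010 XOR 1101 = 0111
  pos 4: 1111 XOR 1101 = 0010
  pos 6: 1000 XOR 1101 = 0101
  pos 7: 1011 XOR 1101 = 0110
  pos 8: 1101 XOR 1101 = 0000
Remainder = 000 (zero — the frame passes the CRC check).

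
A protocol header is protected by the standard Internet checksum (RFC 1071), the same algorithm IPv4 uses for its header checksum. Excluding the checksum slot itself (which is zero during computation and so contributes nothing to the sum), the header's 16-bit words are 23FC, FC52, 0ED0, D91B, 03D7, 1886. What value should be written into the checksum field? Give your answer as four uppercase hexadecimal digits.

One's-complement addition (fold any carry out of bit 15 back into bit 0):
  0x23FC + 0xFC52 = 0x1204E → wrap carry → 0x204F
  0x204F + 0x0ED0 = 0x02F1F
  0x2F1F + 0xD91B = 0x1083A → wrap carry → 0x083B
  0x083B + 0x03D7 = 0x00C12
  0x0C12 + 0x1886 = 0x02498
One's-complement sum = 0x2498.
Checksum = ~0x2498 & 0xFFFF = 0xDB67.

DB67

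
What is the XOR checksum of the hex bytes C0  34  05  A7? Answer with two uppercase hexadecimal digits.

56

XOR the bytes together:
  start with 0xC0
  0xC0 ⊕ 0x34 = 0xF4
  0xF4 ⊕ 0x05 = 0xF1
  0xF1 ⊕ 0xA7 = 0x56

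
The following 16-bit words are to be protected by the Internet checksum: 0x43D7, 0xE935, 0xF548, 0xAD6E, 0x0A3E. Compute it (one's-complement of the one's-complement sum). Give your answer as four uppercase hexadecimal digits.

One's-complement addition (fold any carry out of bit 15 back into bit 0):
  0x43D7 + 0xE935 = 0x12D0C → wrap carry → 0x2D0D
  0x2D0D + 0xF548 = 0x12255 → wrap carry → 0x2256
  0x2256 + 0xAD6E = 0x0CFC4
  0xCFC4 + 0x0A3E = 0x0DA02
One's-complement sum = 0xDA02.
Checksum = ~0xDA02 & 0xFFFF = 0x25FD.

25FD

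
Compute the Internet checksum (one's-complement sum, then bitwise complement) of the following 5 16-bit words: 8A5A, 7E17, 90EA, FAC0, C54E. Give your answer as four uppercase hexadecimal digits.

A693

One's-complement addition (fold any carry out of bit 15 back into bit 0):
  0x8A5A + 0x7E17 = 0x10871 → wrap carry → 0x0872
  0x0872 + 0x90EA = 0x0995C
  0x995C + 0xFAC0 = 0x1941C → wrap carry → 0x941D
  0x941D + 0xC54E = 0x1596B → wrap carry → 0x596C
One's-complement sum = 0x596C.
Checksum = ~0x596C & 0xFFFF = 0xA693.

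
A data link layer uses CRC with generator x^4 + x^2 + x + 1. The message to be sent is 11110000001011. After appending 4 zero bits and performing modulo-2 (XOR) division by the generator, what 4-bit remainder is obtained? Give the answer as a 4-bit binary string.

Append 4 zeros: 111100000010110000. Divide by 10111 (XOR where the leading bit is 1):
  pos 0: 11110 XOR 10111 = 01001
  pos 1: 10010 XOR 10111 = 00101
  pos 3: 10100 XOR 10111 = 00011
  pos 6: 11001 XOR 10111 = 01110
  pos 7: 11100 XOR 10111 = 01011
  pos 8: 10111 XOR 10111 = 00000
  pos 13: 10000 XOR 10111 = 00111
Remainder (last 4 bits) = 0111. This is the CRC / FCS.

0111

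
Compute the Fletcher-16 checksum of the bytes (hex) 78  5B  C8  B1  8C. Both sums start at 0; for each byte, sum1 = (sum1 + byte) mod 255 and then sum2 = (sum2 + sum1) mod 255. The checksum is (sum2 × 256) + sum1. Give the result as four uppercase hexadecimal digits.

12DA

Running sums (mod 255):
  after byte 0 (78): sum1=120, sum2=120
  after byte 1 (5B): sum1=211, sum2=76
  after byte 2 (C8): sum1=156, sum2=232
  after byte 3 (B1): sum1=78, sum2=55
  after byte 4 (8C): sum1=218, sum2=18
Checksum = sum2·256 + sum1 = 18·256 + 218 = 4826 = 0x12DA.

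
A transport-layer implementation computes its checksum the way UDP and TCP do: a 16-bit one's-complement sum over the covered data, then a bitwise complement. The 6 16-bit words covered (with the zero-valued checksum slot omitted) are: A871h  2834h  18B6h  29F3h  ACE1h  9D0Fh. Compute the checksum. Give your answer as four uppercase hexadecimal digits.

One's-complement addition (fold any carry out of bit 15 back into bit 0):
  0xA871 + 0x2834 = 0x0D0A5
  0xD0A5 + 0x18B6 = 0x0E95B
  0xE95B + 0x29F3 = 0x1134E → wrap carry → 0x134F
  0x134F + 0xACE1 = 0x0C030
  0xC030 + 0x9D0F = 0x15D3F → wrap carry → 0x5D40
One's-complement sum = 0x5D40.
Checksum = ~0x5D40 & 0xFFFF = 0xA2BF.

A2BF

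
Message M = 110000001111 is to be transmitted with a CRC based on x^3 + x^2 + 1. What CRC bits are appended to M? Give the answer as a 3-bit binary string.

000

Append 3 zeros: 110000001111000. Divide by 1101 (XOR where the leading bit is 1):
  pos 0: 1100 XOR 1101 = 0001
  pos 3: 1000 XOR 1101 = 0101
  pos 4: 1010 XOR 1101 = 0111
  pos 5: 1111 XOR 1101 = 0010
  pos 7: 1011 XOR 1101 = 0110
  pos 8: 1101 XOR 1101 = 0000
Remainder (last 3 bits) = 000. This is the CRC / FCS.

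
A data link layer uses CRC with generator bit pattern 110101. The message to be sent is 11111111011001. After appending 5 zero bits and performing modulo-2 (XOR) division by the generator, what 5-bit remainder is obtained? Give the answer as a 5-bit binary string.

Append 5 zeros: 1111111101100100000. Divide by 110101 (XOR where the leading bit is 1):
  pos 0: 111111 XOR 110101 = 001010
  pos 2: 101011 XOR 110101 = 011110
  pos 3: 111100 XOR 110101 = 001001
  pos 5: 100111 XOR 110101 = 010010
  pos 6: 100100 XOR 110101 = 010001
  pos 7: 100010 XOR 110101 = 010111
  pos 8: 101111 XOR 110101 = 011010
  pos 9: 110100 XOR 110101 = 000001
Remainder (last 5 bits) = 10000. This is the CRC / FCS.

10000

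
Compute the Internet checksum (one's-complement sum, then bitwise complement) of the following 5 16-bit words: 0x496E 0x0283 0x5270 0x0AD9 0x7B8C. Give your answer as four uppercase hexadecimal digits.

One's-complement addition (fold any carry out of bit 15 back into bit 0):
  0x496E + 0x0283 = 0x04BF1
  0x4BF1 + 0x5270 = 0x09E61
  0x9E61 + 0x0AD9 = 0x0A93A
  0xA93A + 0x7B8C = 0x124C6 → wrap carry → 0x24C7
One's-complement sum = 0x24C7.
Checksum = ~0x24C7 & 0xFFFF = 0xDB38.

DB38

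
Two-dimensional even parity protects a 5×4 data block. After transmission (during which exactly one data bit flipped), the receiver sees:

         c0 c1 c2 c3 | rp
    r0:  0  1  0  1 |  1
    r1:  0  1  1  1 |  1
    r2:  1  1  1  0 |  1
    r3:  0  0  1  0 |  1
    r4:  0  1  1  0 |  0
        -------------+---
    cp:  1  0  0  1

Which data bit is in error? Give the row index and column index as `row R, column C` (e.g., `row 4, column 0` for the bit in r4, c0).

row 0, column 3

Recompute each row's even parity and compare to rp:
  r0: data parity 0, sent rp 1 → mismatch
  r1: data parity 1, sent rp 1 → ok
  r2: data parity 1, sent rp 1 → ok
  r3: data parity 1, sent rp 1 → ok
  r4: data parity 0, sent rp 0 → ok
Recompute each column's even parity and compare to cp:
  c0: data parity 1, sent cp 1 → ok
  c1: data parity 0, sent cp 0 → ok
  c2: data parity 0, sent cp 0 → ok
  c3: data parity 0, sent cp 1 → mismatch
Exactly one row (r0) and one column (c3) fail → the flipped bit is at their intersection.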